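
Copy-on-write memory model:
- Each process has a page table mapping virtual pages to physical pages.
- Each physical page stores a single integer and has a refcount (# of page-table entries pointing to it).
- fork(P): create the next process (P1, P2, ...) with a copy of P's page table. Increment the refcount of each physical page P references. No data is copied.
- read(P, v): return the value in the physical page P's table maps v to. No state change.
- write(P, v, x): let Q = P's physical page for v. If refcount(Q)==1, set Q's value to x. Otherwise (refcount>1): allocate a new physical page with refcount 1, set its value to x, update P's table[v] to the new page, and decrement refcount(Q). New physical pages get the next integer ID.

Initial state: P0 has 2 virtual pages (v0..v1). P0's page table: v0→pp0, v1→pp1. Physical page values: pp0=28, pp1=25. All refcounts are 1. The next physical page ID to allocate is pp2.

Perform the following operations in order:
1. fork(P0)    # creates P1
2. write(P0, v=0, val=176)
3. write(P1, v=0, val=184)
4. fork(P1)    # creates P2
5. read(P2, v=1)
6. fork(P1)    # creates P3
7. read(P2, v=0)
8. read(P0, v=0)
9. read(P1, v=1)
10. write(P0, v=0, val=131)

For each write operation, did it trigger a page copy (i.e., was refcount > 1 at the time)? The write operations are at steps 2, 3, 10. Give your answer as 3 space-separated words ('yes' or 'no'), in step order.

Op 1: fork(P0) -> P1. 2 ppages; refcounts: pp0:2 pp1:2
Op 2: write(P0, v0, 176). refcount(pp0)=2>1 -> COPY to pp2. 3 ppages; refcounts: pp0:1 pp1:2 pp2:1
Op 3: write(P1, v0, 184). refcount(pp0)=1 -> write in place. 3 ppages; refcounts: pp0:1 pp1:2 pp2:1
Op 4: fork(P1) -> P2. 3 ppages; refcounts: pp0:2 pp1:3 pp2:1
Op 5: read(P2, v1) -> 25. No state change.
Op 6: fork(P1) -> P3. 3 ppages; refcounts: pp0:3 pp1:4 pp2:1
Op 7: read(P2, v0) -> 184. No state change.
Op 8: read(P0, v0) -> 176. No state change.
Op 9: read(P1, v1) -> 25. No state change.
Op 10: write(P0, v0, 131). refcount(pp2)=1 -> write in place. 3 ppages; refcounts: pp0:3 pp1:4 pp2:1

yes no no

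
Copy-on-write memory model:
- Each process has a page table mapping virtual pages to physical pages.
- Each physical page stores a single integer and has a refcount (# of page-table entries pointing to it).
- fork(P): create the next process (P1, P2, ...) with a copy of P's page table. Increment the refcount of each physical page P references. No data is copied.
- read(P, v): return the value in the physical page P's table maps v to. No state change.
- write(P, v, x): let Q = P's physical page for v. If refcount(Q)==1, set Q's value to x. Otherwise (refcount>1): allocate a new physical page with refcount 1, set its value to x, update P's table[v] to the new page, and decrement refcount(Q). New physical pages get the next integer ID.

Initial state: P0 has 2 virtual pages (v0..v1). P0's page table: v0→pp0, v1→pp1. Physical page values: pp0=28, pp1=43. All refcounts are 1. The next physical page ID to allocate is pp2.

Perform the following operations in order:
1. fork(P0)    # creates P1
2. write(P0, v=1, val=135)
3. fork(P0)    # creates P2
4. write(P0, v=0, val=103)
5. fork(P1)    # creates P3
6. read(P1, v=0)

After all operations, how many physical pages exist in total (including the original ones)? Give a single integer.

Op 1: fork(P0) -> P1. 2 ppages; refcounts: pp0:2 pp1:2
Op 2: write(P0, v1, 135). refcount(pp1)=2>1 -> COPY to pp2. 3 ppages; refcounts: pp0:2 pp1:1 pp2:1
Op 3: fork(P0) -> P2. 3 ppages; refcounts: pp0:3 pp1:1 pp2:2
Op 4: write(P0, v0, 103). refcount(pp0)=3>1 -> COPY to pp3. 4 ppages; refcounts: pp0:2 pp1:1 pp2:2 pp3:1
Op 5: fork(P1) -> P3. 4 ppages; refcounts: pp0:3 pp1:2 pp2:2 pp3:1
Op 6: read(P1, v0) -> 28. No state change.

Answer: 4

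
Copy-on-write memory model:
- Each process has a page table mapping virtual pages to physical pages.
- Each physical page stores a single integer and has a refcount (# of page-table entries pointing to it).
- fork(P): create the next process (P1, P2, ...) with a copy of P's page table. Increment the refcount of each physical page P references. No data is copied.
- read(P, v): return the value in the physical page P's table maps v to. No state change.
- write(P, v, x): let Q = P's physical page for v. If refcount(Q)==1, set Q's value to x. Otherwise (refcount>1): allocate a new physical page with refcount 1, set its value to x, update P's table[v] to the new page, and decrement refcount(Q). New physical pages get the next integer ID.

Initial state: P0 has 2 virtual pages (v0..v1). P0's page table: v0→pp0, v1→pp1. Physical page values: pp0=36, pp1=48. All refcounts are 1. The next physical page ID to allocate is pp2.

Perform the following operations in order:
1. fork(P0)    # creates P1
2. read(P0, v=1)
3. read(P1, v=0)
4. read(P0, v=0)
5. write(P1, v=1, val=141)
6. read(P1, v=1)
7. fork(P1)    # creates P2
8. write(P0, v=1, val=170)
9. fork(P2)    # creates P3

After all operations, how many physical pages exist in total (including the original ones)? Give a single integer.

Op 1: fork(P0) -> P1. 2 ppages; refcounts: pp0:2 pp1:2
Op 2: read(P0, v1) -> 48. No state change.
Op 3: read(P1, v0) -> 36. No state change.
Op 4: read(P0, v0) -> 36. No state change.
Op 5: write(P1, v1, 141). refcount(pp1)=2>1 -> COPY to pp2. 3 ppages; refcounts: pp0:2 pp1:1 pp2:1
Op 6: read(P1, v1) -> 141. No state change.
Op 7: fork(P1) -> P2. 3 ppages; refcounts: pp0:3 pp1:1 pp2:2
Op 8: write(P0, v1, 170). refcount(pp1)=1 -> write in place. 3 ppages; refcounts: pp0:3 pp1:1 pp2:2
Op 9: fork(P2) -> P3. 3 ppages; refcounts: pp0:4 pp1:1 pp2:3

Answer: 3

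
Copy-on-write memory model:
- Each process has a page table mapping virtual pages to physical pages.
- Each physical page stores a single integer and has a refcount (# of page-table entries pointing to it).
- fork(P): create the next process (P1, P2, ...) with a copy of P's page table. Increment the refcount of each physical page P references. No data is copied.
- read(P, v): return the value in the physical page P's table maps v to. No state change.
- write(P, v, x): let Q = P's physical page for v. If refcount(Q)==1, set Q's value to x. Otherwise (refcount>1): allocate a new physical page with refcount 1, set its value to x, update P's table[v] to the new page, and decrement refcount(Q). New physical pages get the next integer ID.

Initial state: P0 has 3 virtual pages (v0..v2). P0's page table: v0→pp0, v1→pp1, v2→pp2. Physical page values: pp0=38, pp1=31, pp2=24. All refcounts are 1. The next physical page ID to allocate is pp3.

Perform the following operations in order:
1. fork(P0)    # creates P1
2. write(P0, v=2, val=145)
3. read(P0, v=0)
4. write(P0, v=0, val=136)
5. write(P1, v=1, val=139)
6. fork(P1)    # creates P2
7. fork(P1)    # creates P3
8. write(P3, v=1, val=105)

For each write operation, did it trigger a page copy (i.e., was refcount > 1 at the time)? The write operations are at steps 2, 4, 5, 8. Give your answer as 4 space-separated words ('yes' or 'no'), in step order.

Op 1: fork(P0) -> P1. 3 ppages; refcounts: pp0:2 pp1:2 pp2:2
Op 2: write(P0, v2, 145). refcount(pp2)=2>1 -> COPY to pp3. 4 ppages; refcounts: pp0:2 pp1:2 pp2:1 pp3:1
Op 3: read(P0, v0) -> 38. No state change.
Op 4: write(P0, v0, 136). refcount(pp0)=2>1 -> COPY to pp4. 5 ppages; refcounts: pp0:1 pp1:2 pp2:1 pp3:1 pp4:1
Op 5: write(P1, v1, 139). refcount(pp1)=2>1 -> COPY to pp5. 6 ppages; refcounts: pp0:1 pp1:1 pp2:1 pp3:1 pp4:1 pp5:1
Op 6: fork(P1) -> P2. 6 ppages; refcounts: pp0:2 pp1:1 pp2:2 pp3:1 pp4:1 pp5:2
Op 7: fork(P1) -> P3. 6 ppages; refcounts: pp0:3 pp1:1 pp2:3 pp3:1 pp4:1 pp5:3
Op 8: write(P3, v1, 105). refcount(pp5)=3>1 -> COPY to pp6. 7 ppages; refcounts: pp0:3 pp1:1 pp2:3 pp3:1 pp4:1 pp5:2 pp6:1

yes yes yes yes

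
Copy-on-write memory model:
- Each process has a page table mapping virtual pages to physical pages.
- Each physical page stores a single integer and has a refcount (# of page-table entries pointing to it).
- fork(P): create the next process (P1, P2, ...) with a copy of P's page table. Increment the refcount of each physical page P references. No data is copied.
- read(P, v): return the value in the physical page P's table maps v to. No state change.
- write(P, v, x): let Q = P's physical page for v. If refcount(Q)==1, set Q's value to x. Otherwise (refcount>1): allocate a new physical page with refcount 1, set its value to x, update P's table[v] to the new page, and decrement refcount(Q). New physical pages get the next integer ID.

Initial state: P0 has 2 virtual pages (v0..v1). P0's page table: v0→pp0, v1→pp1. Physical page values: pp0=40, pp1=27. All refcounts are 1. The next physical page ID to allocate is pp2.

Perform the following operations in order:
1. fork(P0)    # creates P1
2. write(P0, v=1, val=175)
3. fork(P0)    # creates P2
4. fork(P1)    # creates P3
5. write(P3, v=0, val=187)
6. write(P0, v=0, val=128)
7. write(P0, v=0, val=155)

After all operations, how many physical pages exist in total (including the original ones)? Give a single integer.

Answer: 5

Derivation:
Op 1: fork(P0) -> P1. 2 ppages; refcounts: pp0:2 pp1:2
Op 2: write(P0, v1, 175). refcount(pp1)=2>1 -> COPY to pp2. 3 ppages; refcounts: pp0:2 pp1:1 pp2:1
Op 3: fork(P0) -> P2. 3 ppages; refcounts: pp0:3 pp1:1 pp2:2
Op 4: fork(P1) -> P3. 3 ppages; refcounts: pp0:4 pp1:2 pp2:2
Op 5: write(P3, v0, 187). refcount(pp0)=4>1 -> COPY to pp3. 4 ppages; refcounts: pp0:3 pp1:2 pp2:2 pp3:1
Op 6: write(P0, v0, 128). refcount(pp0)=3>1 -> COPY to pp4. 5 ppages; refcounts: pp0:2 pp1:2 pp2:2 pp3:1 pp4:1
Op 7: write(P0, v0, 155). refcount(pp4)=1 -> write in place. 5 ppages; refcounts: pp0:2 pp1:2 pp2:2 pp3:1 pp4:1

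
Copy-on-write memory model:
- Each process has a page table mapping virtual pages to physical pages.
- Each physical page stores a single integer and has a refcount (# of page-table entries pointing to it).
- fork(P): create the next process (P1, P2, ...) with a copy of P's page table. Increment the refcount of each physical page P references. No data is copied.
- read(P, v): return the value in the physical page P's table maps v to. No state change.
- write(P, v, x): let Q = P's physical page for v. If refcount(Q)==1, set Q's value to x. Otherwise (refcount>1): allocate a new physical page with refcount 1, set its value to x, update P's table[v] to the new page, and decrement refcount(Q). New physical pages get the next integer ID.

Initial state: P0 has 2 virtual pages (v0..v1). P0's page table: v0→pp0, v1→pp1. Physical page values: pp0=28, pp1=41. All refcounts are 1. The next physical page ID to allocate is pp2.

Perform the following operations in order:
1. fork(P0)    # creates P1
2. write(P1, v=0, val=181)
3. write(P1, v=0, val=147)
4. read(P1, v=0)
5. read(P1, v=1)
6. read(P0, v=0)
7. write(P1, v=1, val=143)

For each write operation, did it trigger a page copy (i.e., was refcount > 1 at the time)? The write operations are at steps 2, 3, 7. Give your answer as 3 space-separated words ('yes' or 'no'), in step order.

Op 1: fork(P0) -> P1. 2 ppages; refcounts: pp0:2 pp1:2
Op 2: write(P1, v0, 181). refcount(pp0)=2>1 -> COPY to pp2. 3 ppages; refcounts: pp0:1 pp1:2 pp2:1
Op 3: write(P1, v0, 147). refcount(pp2)=1 -> write in place. 3 ppages; refcounts: pp0:1 pp1:2 pp2:1
Op 4: read(P1, v0) -> 147. No state change.
Op 5: read(P1, v1) -> 41. No state change.
Op 6: read(P0, v0) -> 28. No state change.
Op 7: write(P1, v1, 143). refcount(pp1)=2>1 -> COPY to pp3. 4 ppages; refcounts: pp0:1 pp1:1 pp2:1 pp3:1

yes no yes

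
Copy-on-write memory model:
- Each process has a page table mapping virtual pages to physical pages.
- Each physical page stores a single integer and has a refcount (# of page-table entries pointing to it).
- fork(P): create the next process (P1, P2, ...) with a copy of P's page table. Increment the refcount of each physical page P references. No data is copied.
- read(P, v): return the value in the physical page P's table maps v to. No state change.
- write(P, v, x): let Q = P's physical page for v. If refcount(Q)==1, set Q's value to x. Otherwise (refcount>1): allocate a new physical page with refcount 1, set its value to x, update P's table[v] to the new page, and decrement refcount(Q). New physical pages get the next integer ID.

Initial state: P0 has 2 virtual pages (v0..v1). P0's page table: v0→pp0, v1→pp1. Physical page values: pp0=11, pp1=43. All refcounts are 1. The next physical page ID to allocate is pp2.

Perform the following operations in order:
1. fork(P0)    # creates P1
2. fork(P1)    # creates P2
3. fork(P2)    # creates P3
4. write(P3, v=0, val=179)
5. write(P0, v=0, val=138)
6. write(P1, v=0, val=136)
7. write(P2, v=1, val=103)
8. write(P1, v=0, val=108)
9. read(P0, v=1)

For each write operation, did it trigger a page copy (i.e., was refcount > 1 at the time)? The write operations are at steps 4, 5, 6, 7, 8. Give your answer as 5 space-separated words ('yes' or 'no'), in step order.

Op 1: fork(P0) -> P1. 2 ppages; refcounts: pp0:2 pp1:2
Op 2: fork(P1) -> P2. 2 ppages; refcounts: pp0:3 pp1:3
Op 3: fork(P2) -> P3. 2 ppages; refcounts: pp0:4 pp1:4
Op 4: write(P3, v0, 179). refcount(pp0)=4>1 -> COPY to pp2. 3 ppages; refcounts: pp0:3 pp1:4 pp2:1
Op 5: write(P0, v0, 138). refcount(pp0)=3>1 -> COPY to pp3. 4 ppages; refcounts: pp0:2 pp1:4 pp2:1 pp3:1
Op 6: write(P1, v0, 136). refcount(pp0)=2>1 -> COPY to pp4. 5 ppages; refcounts: pp0:1 pp1:4 pp2:1 pp3:1 pp4:1
Op 7: write(P2, v1, 103). refcount(pp1)=4>1 -> COPY to pp5. 6 ppages; refcounts: pp0:1 pp1:3 pp2:1 pp3:1 pp4:1 pp5:1
Op 8: write(P1, v0, 108). refcount(pp4)=1 -> write in place. 6 ppages; refcounts: pp0:1 pp1:3 pp2:1 pp3:1 pp4:1 pp5:1
Op 9: read(P0, v1) -> 43. No state change.

yes yes yes yes no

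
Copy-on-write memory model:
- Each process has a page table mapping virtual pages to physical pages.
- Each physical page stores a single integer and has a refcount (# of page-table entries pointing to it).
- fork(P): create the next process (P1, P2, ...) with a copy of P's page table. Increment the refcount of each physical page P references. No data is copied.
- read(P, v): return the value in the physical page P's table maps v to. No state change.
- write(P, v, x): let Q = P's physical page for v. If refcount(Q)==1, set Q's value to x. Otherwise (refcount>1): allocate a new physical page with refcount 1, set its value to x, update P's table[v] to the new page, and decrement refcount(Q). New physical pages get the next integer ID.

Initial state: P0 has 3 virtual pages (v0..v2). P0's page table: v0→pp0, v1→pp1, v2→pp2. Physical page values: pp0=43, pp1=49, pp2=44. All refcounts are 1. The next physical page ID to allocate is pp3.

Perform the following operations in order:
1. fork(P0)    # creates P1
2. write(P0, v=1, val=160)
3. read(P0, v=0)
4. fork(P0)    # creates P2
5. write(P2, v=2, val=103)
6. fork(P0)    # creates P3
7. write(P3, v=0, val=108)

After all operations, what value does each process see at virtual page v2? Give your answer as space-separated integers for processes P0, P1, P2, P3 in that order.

Answer: 44 44 103 44

Derivation:
Op 1: fork(P0) -> P1. 3 ppages; refcounts: pp0:2 pp1:2 pp2:2
Op 2: write(P0, v1, 160). refcount(pp1)=2>1 -> COPY to pp3. 4 ppages; refcounts: pp0:2 pp1:1 pp2:2 pp3:1
Op 3: read(P0, v0) -> 43. No state change.
Op 4: fork(P0) -> P2. 4 ppages; refcounts: pp0:3 pp1:1 pp2:3 pp3:2
Op 5: write(P2, v2, 103). refcount(pp2)=3>1 -> COPY to pp4. 5 ppages; refcounts: pp0:3 pp1:1 pp2:2 pp3:2 pp4:1
Op 6: fork(P0) -> P3. 5 ppages; refcounts: pp0:4 pp1:1 pp2:3 pp3:3 pp4:1
Op 7: write(P3, v0, 108). refcount(pp0)=4>1 -> COPY to pp5. 6 ppages; refcounts: pp0:3 pp1:1 pp2:3 pp3:3 pp4:1 pp5:1
P0: v2 -> pp2 = 44
P1: v2 -> pp2 = 44
P2: v2 -> pp4 = 103
P3: v2 -> pp2 = 44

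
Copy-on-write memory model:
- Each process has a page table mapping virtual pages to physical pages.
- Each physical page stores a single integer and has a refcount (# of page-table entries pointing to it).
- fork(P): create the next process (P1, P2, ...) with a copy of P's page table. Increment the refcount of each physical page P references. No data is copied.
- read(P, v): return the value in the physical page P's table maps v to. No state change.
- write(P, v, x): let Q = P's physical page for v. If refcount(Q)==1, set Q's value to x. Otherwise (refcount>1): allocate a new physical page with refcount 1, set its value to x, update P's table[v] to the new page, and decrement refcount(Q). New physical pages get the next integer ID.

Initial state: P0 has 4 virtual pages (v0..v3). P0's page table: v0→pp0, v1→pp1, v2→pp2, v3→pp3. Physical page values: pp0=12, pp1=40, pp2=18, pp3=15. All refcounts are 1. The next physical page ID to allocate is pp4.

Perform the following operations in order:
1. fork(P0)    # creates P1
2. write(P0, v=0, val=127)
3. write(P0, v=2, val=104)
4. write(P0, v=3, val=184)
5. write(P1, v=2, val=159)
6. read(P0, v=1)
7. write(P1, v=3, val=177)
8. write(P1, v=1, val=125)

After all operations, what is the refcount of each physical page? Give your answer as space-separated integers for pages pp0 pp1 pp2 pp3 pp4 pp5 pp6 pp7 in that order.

Answer: 1 1 1 1 1 1 1 1

Derivation:
Op 1: fork(P0) -> P1. 4 ppages; refcounts: pp0:2 pp1:2 pp2:2 pp3:2
Op 2: write(P0, v0, 127). refcount(pp0)=2>1 -> COPY to pp4. 5 ppages; refcounts: pp0:1 pp1:2 pp2:2 pp3:2 pp4:1
Op 3: write(P0, v2, 104). refcount(pp2)=2>1 -> COPY to pp5. 6 ppages; refcounts: pp0:1 pp1:2 pp2:1 pp3:2 pp4:1 pp5:1
Op 4: write(P0, v3, 184). refcount(pp3)=2>1 -> COPY to pp6. 7 ppages; refcounts: pp0:1 pp1:2 pp2:1 pp3:1 pp4:1 pp5:1 pp6:1
Op 5: write(P1, v2, 159). refcount(pp2)=1 -> write in place. 7 ppages; refcounts: pp0:1 pp1:2 pp2:1 pp3:1 pp4:1 pp5:1 pp6:1
Op 6: read(P0, v1) -> 40. No state change.
Op 7: write(P1, v3, 177). refcount(pp3)=1 -> write in place. 7 ppages; refcounts: pp0:1 pp1:2 pp2:1 pp3:1 pp4:1 pp5:1 pp6:1
Op 8: write(P1, v1, 125). refcount(pp1)=2>1 -> COPY to pp7. 8 ppages; refcounts: pp0:1 pp1:1 pp2:1 pp3:1 pp4:1 pp5:1 pp6:1 pp7:1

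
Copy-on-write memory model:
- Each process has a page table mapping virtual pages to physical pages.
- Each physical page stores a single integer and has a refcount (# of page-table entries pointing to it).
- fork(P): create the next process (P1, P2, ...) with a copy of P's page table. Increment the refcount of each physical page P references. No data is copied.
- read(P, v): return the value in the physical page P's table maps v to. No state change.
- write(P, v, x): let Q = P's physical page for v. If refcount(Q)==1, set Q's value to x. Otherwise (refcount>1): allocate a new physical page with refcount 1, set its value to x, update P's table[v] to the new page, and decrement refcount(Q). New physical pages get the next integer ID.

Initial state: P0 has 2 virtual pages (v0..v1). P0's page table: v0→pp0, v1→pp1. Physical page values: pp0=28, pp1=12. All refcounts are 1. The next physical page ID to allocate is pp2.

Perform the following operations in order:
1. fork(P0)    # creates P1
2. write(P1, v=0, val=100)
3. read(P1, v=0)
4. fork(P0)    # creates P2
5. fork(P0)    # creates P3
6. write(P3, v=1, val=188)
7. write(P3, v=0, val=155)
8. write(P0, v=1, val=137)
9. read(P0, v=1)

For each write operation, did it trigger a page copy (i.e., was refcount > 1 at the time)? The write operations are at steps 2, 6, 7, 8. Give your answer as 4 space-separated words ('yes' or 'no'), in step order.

Op 1: fork(P0) -> P1. 2 ppages; refcounts: pp0:2 pp1:2
Op 2: write(P1, v0, 100). refcount(pp0)=2>1 -> COPY to pp2. 3 ppages; refcounts: pp0:1 pp1:2 pp2:1
Op 3: read(P1, v0) -> 100. No state change.
Op 4: fork(P0) -> P2. 3 ppages; refcounts: pp0:2 pp1:3 pp2:1
Op 5: fork(P0) -> P3. 3 ppages; refcounts: pp0:3 pp1:4 pp2:1
Op 6: write(P3, v1, 188). refcount(pp1)=4>1 -> COPY to pp3. 4 ppages; refcounts: pp0:3 pp1:3 pp2:1 pp3:1
Op 7: write(P3, v0, 155). refcount(pp0)=3>1 -> COPY to pp4. 5 ppages; refcounts: pp0:2 pp1:3 pp2:1 pp3:1 pp4:1
Op 8: write(P0, v1, 137). refcount(pp1)=3>1 -> COPY to pp5. 6 ppages; refcounts: pp0:2 pp1:2 pp2:1 pp3:1 pp4:1 pp5:1
Op 9: read(P0, v1) -> 137. No state change.

yes yes yes yes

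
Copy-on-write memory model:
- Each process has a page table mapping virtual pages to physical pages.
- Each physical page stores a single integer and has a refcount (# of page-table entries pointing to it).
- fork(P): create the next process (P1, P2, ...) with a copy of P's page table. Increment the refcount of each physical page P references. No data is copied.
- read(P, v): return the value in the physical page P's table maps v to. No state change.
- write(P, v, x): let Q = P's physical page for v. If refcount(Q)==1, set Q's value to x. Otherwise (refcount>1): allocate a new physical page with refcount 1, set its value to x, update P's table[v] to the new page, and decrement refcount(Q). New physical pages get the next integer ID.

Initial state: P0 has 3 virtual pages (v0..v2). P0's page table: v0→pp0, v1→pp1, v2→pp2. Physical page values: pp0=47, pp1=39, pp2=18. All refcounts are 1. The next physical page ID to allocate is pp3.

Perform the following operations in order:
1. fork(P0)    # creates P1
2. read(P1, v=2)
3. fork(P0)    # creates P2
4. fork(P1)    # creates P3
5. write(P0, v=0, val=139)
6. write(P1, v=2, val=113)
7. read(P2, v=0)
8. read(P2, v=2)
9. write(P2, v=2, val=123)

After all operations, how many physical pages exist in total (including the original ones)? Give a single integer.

Op 1: fork(P0) -> P1. 3 ppages; refcounts: pp0:2 pp1:2 pp2:2
Op 2: read(P1, v2) -> 18. No state change.
Op 3: fork(P0) -> P2. 3 ppages; refcounts: pp0:3 pp1:3 pp2:3
Op 4: fork(P1) -> P3. 3 ppages; refcounts: pp0:4 pp1:4 pp2:4
Op 5: write(P0, v0, 139). refcount(pp0)=4>1 -> COPY to pp3. 4 ppages; refcounts: pp0:3 pp1:4 pp2:4 pp3:1
Op 6: write(P1, v2, 113). refcount(pp2)=4>1 -> COPY to pp4. 5 ppages; refcounts: pp0:3 pp1:4 pp2:3 pp3:1 pp4:1
Op 7: read(P2, v0) -> 47. No state change.
Op 8: read(P2, v2) -> 18. No state change.
Op 9: write(P2, v2, 123). refcount(pp2)=3>1 -> COPY to pp5. 6 ppages; refcounts: pp0:3 pp1:4 pp2:2 pp3:1 pp4:1 pp5:1

Answer: 6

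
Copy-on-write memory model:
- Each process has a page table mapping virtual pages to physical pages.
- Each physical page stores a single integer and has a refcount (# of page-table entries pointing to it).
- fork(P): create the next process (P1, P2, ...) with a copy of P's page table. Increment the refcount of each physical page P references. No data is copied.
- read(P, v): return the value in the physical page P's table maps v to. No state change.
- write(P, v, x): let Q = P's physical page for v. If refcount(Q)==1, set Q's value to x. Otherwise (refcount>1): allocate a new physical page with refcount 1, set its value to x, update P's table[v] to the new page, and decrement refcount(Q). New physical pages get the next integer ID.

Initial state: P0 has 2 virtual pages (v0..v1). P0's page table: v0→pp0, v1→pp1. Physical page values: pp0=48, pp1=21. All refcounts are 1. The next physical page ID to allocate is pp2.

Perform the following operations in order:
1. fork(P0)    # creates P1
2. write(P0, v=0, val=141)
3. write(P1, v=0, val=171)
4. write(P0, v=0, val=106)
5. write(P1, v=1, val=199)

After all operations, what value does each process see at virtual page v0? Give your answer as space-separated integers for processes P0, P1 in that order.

Answer: 106 171

Derivation:
Op 1: fork(P0) -> P1. 2 ppages; refcounts: pp0:2 pp1:2
Op 2: write(P0, v0, 141). refcount(pp0)=2>1 -> COPY to pp2. 3 ppages; refcounts: pp0:1 pp1:2 pp2:1
Op 3: write(P1, v0, 171). refcount(pp0)=1 -> write in place. 3 ppages; refcounts: pp0:1 pp1:2 pp2:1
Op 4: write(P0, v0, 106). refcount(pp2)=1 -> write in place. 3 ppages; refcounts: pp0:1 pp1:2 pp2:1
Op 5: write(P1, v1, 199). refcount(pp1)=2>1 -> COPY to pp3. 4 ppages; refcounts: pp0:1 pp1:1 pp2:1 pp3:1
P0: v0 -> pp2 = 106
P1: v0 -> pp0 = 171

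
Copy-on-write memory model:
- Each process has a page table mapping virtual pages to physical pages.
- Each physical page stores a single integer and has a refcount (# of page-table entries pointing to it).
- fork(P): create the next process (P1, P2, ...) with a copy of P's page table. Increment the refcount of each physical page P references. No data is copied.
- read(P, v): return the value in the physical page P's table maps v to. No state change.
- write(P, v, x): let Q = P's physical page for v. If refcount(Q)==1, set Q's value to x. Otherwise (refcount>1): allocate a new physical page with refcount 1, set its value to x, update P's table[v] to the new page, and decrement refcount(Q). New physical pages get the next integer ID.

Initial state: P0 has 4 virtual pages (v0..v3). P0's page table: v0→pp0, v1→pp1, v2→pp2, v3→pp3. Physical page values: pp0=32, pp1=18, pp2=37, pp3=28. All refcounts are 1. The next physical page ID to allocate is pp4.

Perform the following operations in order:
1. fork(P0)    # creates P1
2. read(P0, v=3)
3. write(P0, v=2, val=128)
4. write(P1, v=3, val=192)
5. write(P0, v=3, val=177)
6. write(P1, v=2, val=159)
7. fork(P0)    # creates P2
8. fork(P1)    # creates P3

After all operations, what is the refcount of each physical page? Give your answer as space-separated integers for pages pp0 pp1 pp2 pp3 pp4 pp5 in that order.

Answer: 4 4 2 2 2 2

Derivation:
Op 1: fork(P0) -> P1. 4 ppages; refcounts: pp0:2 pp1:2 pp2:2 pp3:2
Op 2: read(P0, v3) -> 28. No state change.
Op 3: write(P0, v2, 128). refcount(pp2)=2>1 -> COPY to pp4. 5 ppages; refcounts: pp0:2 pp1:2 pp2:1 pp3:2 pp4:1
Op 4: write(P1, v3, 192). refcount(pp3)=2>1 -> COPY to pp5. 6 ppages; refcounts: pp0:2 pp1:2 pp2:1 pp3:1 pp4:1 pp5:1
Op 5: write(P0, v3, 177). refcount(pp3)=1 -> write in place. 6 ppages; refcounts: pp0:2 pp1:2 pp2:1 pp3:1 pp4:1 pp5:1
Op 6: write(P1, v2, 159). refcount(pp2)=1 -> write in place. 6 ppages; refcounts: pp0:2 pp1:2 pp2:1 pp3:1 pp4:1 pp5:1
Op 7: fork(P0) -> P2. 6 ppages; refcounts: pp0:3 pp1:3 pp2:1 pp3:2 pp4:2 pp5:1
Op 8: fork(P1) -> P3. 6 ppages; refcounts: pp0:4 pp1:4 pp2:2 pp3:2 pp4:2 pp5:2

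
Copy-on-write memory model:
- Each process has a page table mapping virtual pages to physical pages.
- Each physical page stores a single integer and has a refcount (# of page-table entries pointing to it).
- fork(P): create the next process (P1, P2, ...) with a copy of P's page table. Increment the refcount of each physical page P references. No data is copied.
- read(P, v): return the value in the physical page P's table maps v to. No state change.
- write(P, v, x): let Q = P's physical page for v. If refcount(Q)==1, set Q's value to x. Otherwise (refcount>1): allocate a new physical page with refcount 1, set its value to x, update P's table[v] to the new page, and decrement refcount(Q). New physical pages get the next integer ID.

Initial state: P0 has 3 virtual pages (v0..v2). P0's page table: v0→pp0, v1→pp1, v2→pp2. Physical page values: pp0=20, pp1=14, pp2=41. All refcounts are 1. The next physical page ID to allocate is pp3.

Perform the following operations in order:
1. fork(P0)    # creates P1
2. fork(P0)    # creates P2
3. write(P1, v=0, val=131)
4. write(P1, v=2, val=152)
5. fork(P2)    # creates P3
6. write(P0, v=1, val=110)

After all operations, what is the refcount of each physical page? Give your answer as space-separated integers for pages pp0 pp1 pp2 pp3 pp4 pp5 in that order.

Op 1: fork(P0) -> P1. 3 ppages; refcounts: pp0:2 pp1:2 pp2:2
Op 2: fork(P0) -> P2. 3 ppages; refcounts: pp0:3 pp1:3 pp2:3
Op 3: write(P1, v0, 131). refcount(pp0)=3>1 -> COPY to pp3. 4 ppages; refcounts: pp0:2 pp1:3 pp2:3 pp3:1
Op 4: write(P1, v2, 152). refcount(pp2)=3>1 -> COPY to pp4. 5 ppages; refcounts: pp0:2 pp1:3 pp2:2 pp3:1 pp4:1
Op 5: fork(P2) -> P3. 5 ppages; refcounts: pp0:3 pp1:4 pp2:3 pp3:1 pp4:1
Op 6: write(P0, v1, 110). refcount(pp1)=4>1 -> COPY to pp5. 6 ppages; refcounts: pp0:3 pp1:3 pp2:3 pp3:1 pp4:1 pp5:1

Answer: 3 3 3 1 1 1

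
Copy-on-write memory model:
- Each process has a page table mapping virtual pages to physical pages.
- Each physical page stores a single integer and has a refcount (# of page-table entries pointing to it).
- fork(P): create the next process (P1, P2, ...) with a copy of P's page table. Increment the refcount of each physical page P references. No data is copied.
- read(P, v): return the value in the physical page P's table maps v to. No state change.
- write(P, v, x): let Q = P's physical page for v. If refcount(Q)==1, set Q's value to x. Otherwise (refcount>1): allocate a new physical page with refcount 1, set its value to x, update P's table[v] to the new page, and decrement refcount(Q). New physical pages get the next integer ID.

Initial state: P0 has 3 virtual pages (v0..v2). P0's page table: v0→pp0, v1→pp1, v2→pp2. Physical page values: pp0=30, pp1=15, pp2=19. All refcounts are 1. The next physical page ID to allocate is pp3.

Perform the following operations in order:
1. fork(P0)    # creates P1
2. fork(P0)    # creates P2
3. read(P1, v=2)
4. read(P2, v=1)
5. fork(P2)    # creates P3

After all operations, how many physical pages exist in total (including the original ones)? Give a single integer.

Answer: 3

Derivation:
Op 1: fork(P0) -> P1. 3 ppages; refcounts: pp0:2 pp1:2 pp2:2
Op 2: fork(P0) -> P2. 3 ppages; refcounts: pp0:3 pp1:3 pp2:3
Op 3: read(P1, v2) -> 19. No state change.
Op 4: read(P2, v1) -> 15. No state change.
Op 5: fork(P2) -> P3. 3 ppages; refcounts: pp0:4 pp1:4 pp2:4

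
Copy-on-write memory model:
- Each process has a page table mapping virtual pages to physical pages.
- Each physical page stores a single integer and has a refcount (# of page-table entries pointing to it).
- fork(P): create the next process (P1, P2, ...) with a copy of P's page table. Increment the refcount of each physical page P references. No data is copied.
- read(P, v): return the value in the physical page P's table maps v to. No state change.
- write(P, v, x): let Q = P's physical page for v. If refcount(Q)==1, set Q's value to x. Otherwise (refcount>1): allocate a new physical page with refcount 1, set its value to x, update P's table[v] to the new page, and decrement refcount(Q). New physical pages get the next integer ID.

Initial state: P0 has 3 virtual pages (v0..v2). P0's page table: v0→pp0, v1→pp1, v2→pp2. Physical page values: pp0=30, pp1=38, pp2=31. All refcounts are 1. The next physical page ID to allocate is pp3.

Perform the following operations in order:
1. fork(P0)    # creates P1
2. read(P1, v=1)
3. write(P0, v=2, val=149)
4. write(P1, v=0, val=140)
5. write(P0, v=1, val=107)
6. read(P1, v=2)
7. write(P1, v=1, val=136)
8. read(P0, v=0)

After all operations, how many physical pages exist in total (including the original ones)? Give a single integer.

Op 1: fork(P0) -> P1. 3 ppages; refcounts: pp0:2 pp1:2 pp2:2
Op 2: read(P1, v1) -> 38. No state change.
Op 3: write(P0, v2, 149). refcount(pp2)=2>1 -> COPY to pp3. 4 ppages; refcounts: pp0:2 pp1:2 pp2:1 pp3:1
Op 4: write(P1, v0, 140). refcount(pp0)=2>1 -> COPY to pp4. 5 ppages; refcounts: pp0:1 pp1:2 pp2:1 pp3:1 pp4:1
Op 5: write(P0, v1, 107). refcount(pp1)=2>1 -> COPY to pp5. 6 ppages; refcounts: pp0:1 pp1:1 pp2:1 pp3:1 pp4:1 pp5:1
Op 6: read(P1, v2) -> 31. No state change.
Op 7: write(P1, v1, 136). refcount(pp1)=1 -> write in place. 6 ppages; refcounts: pp0:1 pp1:1 pp2:1 pp3:1 pp4:1 pp5:1
Op 8: read(P0, v0) -> 30. No state change.

Answer: 6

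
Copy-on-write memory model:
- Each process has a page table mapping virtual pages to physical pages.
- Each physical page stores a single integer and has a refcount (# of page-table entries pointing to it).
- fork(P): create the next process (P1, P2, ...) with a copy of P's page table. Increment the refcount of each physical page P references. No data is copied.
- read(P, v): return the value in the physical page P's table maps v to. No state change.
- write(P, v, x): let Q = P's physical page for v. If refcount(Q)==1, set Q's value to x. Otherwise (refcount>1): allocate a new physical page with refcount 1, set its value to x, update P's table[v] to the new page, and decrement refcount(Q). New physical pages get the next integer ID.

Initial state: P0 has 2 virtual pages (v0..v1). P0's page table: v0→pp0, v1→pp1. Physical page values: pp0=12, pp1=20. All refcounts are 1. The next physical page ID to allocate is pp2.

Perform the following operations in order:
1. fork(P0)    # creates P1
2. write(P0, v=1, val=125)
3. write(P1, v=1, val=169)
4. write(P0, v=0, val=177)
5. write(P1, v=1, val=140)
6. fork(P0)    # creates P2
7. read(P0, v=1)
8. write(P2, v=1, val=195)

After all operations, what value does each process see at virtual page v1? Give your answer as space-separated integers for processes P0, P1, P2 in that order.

Answer: 125 140 195

Derivation:
Op 1: fork(P0) -> P1. 2 ppages; refcounts: pp0:2 pp1:2
Op 2: write(P0, v1, 125). refcount(pp1)=2>1 -> COPY to pp2. 3 ppages; refcounts: pp0:2 pp1:1 pp2:1
Op 3: write(P1, v1, 169). refcount(pp1)=1 -> write in place. 3 ppages; refcounts: pp0:2 pp1:1 pp2:1
Op 4: write(P0, v0, 177). refcount(pp0)=2>1 -> COPY to pp3. 4 ppages; refcounts: pp0:1 pp1:1 pp2:1 pp3:1
Op 5: write(P1, v1, 140). refcount(pp1)=1 -> write in place. 4 ppages; refcounts: pp0:1 pp1:1 pp2:1 pp3:1
Op 6: fork(P0) -> P2. 4 ppages; refcounts: pp0:1 pp1:1 pp2:2 pp3:2
Op 7: read(P0, v1) -> 125. No state change.
Op 8: write(P2, v1, 195). refcount(pp2)=2>1 -> COPY to pp4. 5 ppages; refcounts: pp0:1 pp1:1 pp2:1 pp3:2 pp4:1
P0: v1 -> pp2 = 125
P1: v1 -> pp1 = 140
P2: v1 -> pp4 = 195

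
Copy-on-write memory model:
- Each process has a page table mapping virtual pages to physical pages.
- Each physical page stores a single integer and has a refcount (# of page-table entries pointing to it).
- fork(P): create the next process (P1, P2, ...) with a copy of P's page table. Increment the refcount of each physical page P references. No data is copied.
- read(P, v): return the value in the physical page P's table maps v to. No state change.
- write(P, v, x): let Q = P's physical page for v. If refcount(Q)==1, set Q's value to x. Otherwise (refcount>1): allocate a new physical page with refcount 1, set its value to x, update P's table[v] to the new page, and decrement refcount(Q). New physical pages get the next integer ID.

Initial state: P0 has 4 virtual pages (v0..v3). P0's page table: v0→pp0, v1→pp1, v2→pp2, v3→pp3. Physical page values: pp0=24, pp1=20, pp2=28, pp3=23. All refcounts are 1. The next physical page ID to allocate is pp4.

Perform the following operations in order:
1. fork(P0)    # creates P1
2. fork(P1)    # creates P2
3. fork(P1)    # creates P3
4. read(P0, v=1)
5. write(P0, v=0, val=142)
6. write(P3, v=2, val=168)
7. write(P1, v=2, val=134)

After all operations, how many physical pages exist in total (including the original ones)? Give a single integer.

Op 1: fork(P0) -> P1. 4 ppages; refcounts: pp0:2 pp1:2 pp2:2 pp3:2
Op 2: fork(P1) -> P2. 4 ppages; refcounts: pp0:3 pp1:3 pp2:3 pp3:3
Op 3: fork(P1) -> P3. 4 ppages; refcounts: pp0:4 pp1:4 pp2:4 pp3:4
Op 4: read(P0, v1) -> 20. No state change.
Op 5: write(P0, v0, 142). refcount(pp0)=4>1 -> COPY to pp4. 5 ppages; refcounts: pp0:3 pp1:4 pp2:4 pp3:4 pp4:1
Op 6: write(P3, v2, 168). refcount(pp2)=4>1 -> COPY to pp5. 6 ppages; refcounts: pp0:3 pp1:4 pp2:3 pp3:4 pp4:1 pp5:1
Op 7: write(P1, v2, 134). refcount(pp2)=3>1 -> COPY to pp6. 7 ppages; refcounts: pp0:3 pp1:4 pp2:2 pp3:4 pp4:1 pp5:1 pp6:1

Answer: 7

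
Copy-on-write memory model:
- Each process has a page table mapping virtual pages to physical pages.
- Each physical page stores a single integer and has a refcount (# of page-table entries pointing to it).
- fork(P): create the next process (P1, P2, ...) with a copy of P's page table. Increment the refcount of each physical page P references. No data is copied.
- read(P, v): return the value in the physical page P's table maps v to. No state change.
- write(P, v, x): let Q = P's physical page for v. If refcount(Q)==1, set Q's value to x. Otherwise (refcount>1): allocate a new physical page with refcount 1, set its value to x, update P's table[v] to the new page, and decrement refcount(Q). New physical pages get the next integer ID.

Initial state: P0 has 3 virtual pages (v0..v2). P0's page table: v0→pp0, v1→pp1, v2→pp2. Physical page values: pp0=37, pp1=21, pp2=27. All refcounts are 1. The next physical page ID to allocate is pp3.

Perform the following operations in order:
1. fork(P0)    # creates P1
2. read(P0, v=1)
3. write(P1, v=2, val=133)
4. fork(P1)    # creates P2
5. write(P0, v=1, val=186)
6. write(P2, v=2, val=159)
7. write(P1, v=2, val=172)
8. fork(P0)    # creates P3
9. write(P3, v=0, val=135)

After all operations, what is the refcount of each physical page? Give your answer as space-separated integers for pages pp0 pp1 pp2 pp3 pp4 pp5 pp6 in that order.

Answer: 3 2 2 1 2 1 1

Derivation:
Op 1: fork(P0) -> P1. 3 ppages; refcounts: pp0:2 pp1:2 pp2:2
Op 2: read(P0, v1) -> 21. No state change.
Op 3: write(P1, v2, 133). refcount(pp2)=2>1 -> COPY to pp3. 4 ppages; refcounts: pp0:2 pp1:2 pp2:1 pp3:1
Op 4: fork(P1) -> P2. 4 ppages; refcounts: pp0:3 pp1:3 pp2:1 pp3:2
Op 5: write(P0, v1, 186). refcount(pp1)=3>1 -> COPY to pp4. 5 ppages; refcounts: pp0:3 pp1:2 pp2:1 pp3:2 pp4:1
Op 6: write(P2, v2, 159). refcount(pp3)=2>1 -> COPY to pp5. 6 ppages; refcounts: pp0:3 pp1:2 pp2:1 pp3:1 pp4:1 pp5:1
Op 7: write(P1, v2, 172). refcount(pp3)=1 -> write in place. 6 ppages; refcounts: pp0:3 pp1:2 pp2:1 pp3:1 pp4:1 pp5:1
Op 8: fork(P0) -> P3. 6 ppages; refcounts: pp0:4 pp1:2 pp2:2 pp3:1 pp4:2 pp5:1
Op 9: write(P3, v0, 135). refcount(pp0)=4>1 -> COPY to pp6. 7 ppages; refcounts: pp0:3 pp1:2 pp2:2 pp3:1 pp4:2 pp5:1 pp6:1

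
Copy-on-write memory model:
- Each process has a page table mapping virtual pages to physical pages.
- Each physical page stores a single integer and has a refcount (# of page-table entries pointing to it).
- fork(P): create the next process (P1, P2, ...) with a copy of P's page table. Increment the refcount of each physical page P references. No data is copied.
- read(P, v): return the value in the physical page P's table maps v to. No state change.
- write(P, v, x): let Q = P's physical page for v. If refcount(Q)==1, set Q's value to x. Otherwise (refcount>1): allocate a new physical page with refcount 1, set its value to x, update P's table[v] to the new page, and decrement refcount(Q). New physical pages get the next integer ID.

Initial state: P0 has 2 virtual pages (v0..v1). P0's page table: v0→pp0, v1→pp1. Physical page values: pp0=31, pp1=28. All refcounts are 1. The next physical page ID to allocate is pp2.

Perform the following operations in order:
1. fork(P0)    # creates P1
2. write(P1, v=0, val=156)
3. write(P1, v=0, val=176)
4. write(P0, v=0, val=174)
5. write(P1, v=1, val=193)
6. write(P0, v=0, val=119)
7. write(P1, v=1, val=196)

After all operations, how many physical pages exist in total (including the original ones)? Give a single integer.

Op 1: fork(P0) -> P1. 2 ppages; refcounts: pp0:2 pp1:2
Op 2: write(P1, v0, 156). refcount(pp0)=2>1 -> COPY to pp2. 3 ppages; refcounts: pp0:1 pp1:2 pp2:1
Op 3: write(P1, v0, 176). refcount(pp2)=1 -> write in place. 3 ppages; refcounts: pp0:1 pp1:2 pp2:1
Op 4: write(P0, v0, 174). refcount(pp0)=1 -> write in place. 3 ppages; refcounts: pp0:1 pp1:2 pp2:1
Op 5: write(P1, v1, 193). refcount(pp1)=2>1 -> COPY to pp3. 4 ppages; refcounts: pp0:1 pp1:1 pp2:1 pp3:1
Op 6: write(P0, v0, 119). refcount(pp0)=1 -> write in place. 4 ppages; refcounts: pp0:1 pp1:1 pp2:1 pp3:1
Op 7: write(P1, v1, 196). refcount(pp3)=1 -> write in place. 4 ppages; refcounts: pp0:1 pp1:1 pp2:1 pp3:1

Answer: 4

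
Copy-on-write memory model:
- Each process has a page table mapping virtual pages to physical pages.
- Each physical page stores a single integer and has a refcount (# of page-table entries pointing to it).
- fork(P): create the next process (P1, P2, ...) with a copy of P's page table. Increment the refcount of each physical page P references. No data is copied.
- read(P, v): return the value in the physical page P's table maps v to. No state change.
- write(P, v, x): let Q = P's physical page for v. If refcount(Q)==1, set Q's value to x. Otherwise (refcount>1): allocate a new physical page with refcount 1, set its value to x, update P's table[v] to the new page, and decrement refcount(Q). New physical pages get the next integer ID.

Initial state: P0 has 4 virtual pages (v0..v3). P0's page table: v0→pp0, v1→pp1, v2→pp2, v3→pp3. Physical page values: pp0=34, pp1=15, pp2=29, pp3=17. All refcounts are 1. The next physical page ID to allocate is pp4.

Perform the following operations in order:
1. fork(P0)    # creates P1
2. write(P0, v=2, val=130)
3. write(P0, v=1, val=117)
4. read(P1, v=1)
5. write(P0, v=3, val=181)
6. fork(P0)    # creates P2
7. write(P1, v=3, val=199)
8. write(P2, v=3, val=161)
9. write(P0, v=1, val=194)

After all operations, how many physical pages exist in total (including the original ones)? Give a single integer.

Op 1: fork(P0) -> P1. 4 ppages; refcounts: pp0:2 pp1:2 pp2:2 pp3:2
Op 2: write(P0, v2, 130). refcount(pp2)=2>1 -> COPY to pp4. 5 ppages; refcounts: pp0:2 pp1:2 pp2:1 pp3:2 pp4:1
Op 3: write(P0, v1, 117). refcount(pp1)=2>1 -> COPY to pp5. 6 ppages; refcounts: pp0:2 pp1:1 pp2:1 pp3:2 pp4:1 pp5:1
Op 4: read(P1, v1) -> 15. No state change.
Op 5: write(P0, v3, 181). refcount(pp3)=2>1 -> COPY to pp6. 7 ppages; refcounts: pp0:2 pp1:1 pp2:1 pp3:1 pp4:1 pp5:1 pp6:1
Op 6: fork(P0) -> P2. 7 ppages; refcounts: pp0:3 pp1:1 pp2:1 pp3:1 pp4:2 pp5:2 pp6:2
Op 7: write(P1, v3, 199). refcount(pp3)=1 -> write in place. 7 ppages; refcounts: pp0:3 pp1:1 pp2:1 pp3:1 pp4:2 pp5:2 pp6:2
Op 8: write(P2, v3, 161). refcount(pp6)=2>1 -> COPY to pp7. 8 ppages; refcounts: pp0:3 pp1:1 pp2:1 pp3:1 pp4:2 pp5:2 pp6:1 pp7:1
Op 9: write(P0, v1, 194). refcount(pp5)=2>1 -> COPY to pp8. 9 ppages; refcounts: pp0:3 pp1:1 pp2:1 pp3:1 pp4:2 pp5:1 pp6:1 pp7:1 pp8:1

Answer: 9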